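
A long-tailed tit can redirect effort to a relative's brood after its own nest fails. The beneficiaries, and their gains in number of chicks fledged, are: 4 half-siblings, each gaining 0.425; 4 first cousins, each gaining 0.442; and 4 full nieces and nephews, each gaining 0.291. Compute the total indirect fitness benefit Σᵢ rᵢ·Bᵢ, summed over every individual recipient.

0.937

r to a half-sibling = 0.25 (half-sibs share one parent — one path of length 2: r = (1/2)^2 = 1/4).
r to a first cousin = 1/8 (first cousins share one grandparent pair — two paths of length 4: r = 2·(1/2)^4 = 1/8).
r to a full niece or nephew = 0.25 (full aunt/uncle↔niece/nephew: two paths of length 3 through the shared grandparent pair: r = 2·(1/2)^3 = 1/4).
Summing one r·B term per recipient: 4·0.25·0.425 + 4·0.125·0.442 + 4·0.25·0.291 = 0.937.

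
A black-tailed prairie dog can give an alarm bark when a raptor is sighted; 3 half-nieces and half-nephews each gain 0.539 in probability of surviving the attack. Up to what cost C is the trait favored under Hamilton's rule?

r to a half-niece or half-nephew = 1/8 (half-aunt/uncle↔niece/nephew: one path of length 3: r = (1/2)^3 = 1/8).
Hamilton's rule: n·r·B > C, so the trait is favored while C < n·r·B = 3·0.125·0.539 = 0.202125.

0.202125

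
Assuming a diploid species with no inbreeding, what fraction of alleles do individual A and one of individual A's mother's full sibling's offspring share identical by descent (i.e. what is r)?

0.125

Each parent–offspring link contributes a factor of 1/2, and independent paths through distinct common ancestors add.
First cousins share one grandparent pair — two paths of length 4: r = 2·(1/2)^4 = 1/8.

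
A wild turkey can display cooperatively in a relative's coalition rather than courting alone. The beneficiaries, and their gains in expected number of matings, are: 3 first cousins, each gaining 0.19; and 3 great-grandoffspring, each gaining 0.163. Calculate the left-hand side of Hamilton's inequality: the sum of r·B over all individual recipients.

r to a first cousin = 0.125 (first cousins share one grandparent pair — two paths of length 4: r = 2·(1/2)^4 = 1/8).
r to a great-grandoffspring = 0.125 (three parent–offspring links: r = (1/2)^3 = 1/8).
Summing one r·B term per recipient: 3·0.125·0.19 + 3·0.125·0.163 = 0.132375.

0.132375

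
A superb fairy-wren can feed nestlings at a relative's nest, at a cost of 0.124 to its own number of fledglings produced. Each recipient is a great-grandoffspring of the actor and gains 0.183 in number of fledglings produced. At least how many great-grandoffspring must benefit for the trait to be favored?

6

r to a great-grandoffspring = 0.125 (three parent–offspring links: r = (1/2)^3 = 1/8).
Hamilton's rule: n·r·B > C  ⇒  n > C/(r·B) = 0.124/(0.125·0.183) = 5.421.
The smallest integer exceeding 5.421 is 6.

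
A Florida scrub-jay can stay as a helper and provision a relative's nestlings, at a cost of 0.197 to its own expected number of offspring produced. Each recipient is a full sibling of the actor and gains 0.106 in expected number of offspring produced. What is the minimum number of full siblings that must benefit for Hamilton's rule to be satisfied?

4

r to a full sibling = 0.5 (full sibs share both parents — two paths of length 2: r = 2·(1/2)^2 = 1/2).
Hamilton's rule: n·r·B > C  ⇒  n > C/(r·B) = 0.197/(0.5·0.106) = 3.717.
The smallest integer exceeding 3.717 is 4.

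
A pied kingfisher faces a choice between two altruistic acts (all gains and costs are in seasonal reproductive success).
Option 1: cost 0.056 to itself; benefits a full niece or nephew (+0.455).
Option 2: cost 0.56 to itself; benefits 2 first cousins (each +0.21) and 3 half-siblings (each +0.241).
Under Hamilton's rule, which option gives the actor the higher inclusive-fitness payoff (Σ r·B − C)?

Option 1

Option 1: r to a full niece or nephew = 0.25.
Option 1: Σ r·B − C = (1·0.25·0.455) − 0.056 = 0.05775.
Option 2: r to a first cousin = 0.125.
Option 2: r to a half-sibling = 0.25.
Option 2: Σ r·B − C = (2·0.125·0.21 + 3·0.25·0.241) − 0.56 = -0.32675.
Option 1 has the higher net inclusive-fitness payoff.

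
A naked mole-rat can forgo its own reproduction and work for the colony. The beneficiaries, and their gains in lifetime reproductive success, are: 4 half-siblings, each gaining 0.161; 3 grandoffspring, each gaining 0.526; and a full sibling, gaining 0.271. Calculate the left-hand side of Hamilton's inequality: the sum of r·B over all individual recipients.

0.691

r to a half-sibling = 0.25 (half-sibs share one parent — one path of length 2: r = (1/2)^2 = 1/4).
r to a grandoffspring = 0.25 (two parent–offspring links: r = (1/2)^2 = 1/4).
r to a full sibling = 0.5 (full sibs share both parents — two paths of length 2: r = 2·(1/2)^2 = 1/2).
Summing one r·B term per recipient: 4·0.25·0.161 + 3·0.25·0.526 + 1·0.5·0.271 = 0.691.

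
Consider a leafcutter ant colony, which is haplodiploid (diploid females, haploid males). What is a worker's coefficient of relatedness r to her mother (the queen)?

0.5

One meiotic link between diploid queen and diploid daughter: r = 1/2.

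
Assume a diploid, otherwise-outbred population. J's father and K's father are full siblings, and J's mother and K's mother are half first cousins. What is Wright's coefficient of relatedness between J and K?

0.140625

With two independent routes of shared ancestry, r is the sum of the two contributions.
J and K are related in two ways: first cousins through their fathers (r = 1/8) and half second cousins through their mothers (r = 1/64).
r = 1/8 + 1/64 = 0.140625.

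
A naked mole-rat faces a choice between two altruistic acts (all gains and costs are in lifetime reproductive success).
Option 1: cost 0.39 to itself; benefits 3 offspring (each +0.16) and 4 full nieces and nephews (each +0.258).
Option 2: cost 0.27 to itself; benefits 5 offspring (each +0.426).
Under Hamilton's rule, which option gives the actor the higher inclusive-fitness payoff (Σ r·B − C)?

Option 1: r to an offspring = 0.5.
Option 1: r to a full niece or nephew = 0.25.
Option 1: Σ r·B − C = (3·0.5·0.16 + 4·0.25·0.258) − 0.39 = 0.108.
Option 2: r to an offspring = 0.5.
Option 2: Σ r·B − C = (5·0.5·0.426) − 0.27 = 0.795.
Option 2 has the higher net inclusive-fitness payoff.

Option 2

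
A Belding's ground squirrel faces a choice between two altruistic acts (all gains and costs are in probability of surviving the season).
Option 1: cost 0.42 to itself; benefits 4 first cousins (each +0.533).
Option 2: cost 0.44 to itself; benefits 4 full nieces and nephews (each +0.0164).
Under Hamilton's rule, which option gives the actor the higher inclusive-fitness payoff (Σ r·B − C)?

Option 1: r to a first cousin = 0.125.
Option 1: Σ r·B − C = (4·0.125·0.533) − 0.42 = -0.1535.
Option 2: r to a full niece or nephew = 0.25.
Option 2: Σ r·B − C = (4·0.25·0.0164) − 0.44 = -0.4236.
Option 1 has the higher net inclusive-fitness payoff.

Option 1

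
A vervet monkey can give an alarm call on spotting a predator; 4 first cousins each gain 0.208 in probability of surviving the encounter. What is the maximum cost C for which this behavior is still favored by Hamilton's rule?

0.104

r to a first cousin = 0.125 (first cousins share one grandparent pair — two paths of length 4: r = 2·(1/2)^4 = 1/8).
Hamilton's rule: n·r·B > C, so the trait is favored while C < n·r·B = 4·0.125·0.208 = 0.104.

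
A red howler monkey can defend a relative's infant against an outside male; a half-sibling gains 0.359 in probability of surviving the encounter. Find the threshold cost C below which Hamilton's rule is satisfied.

r to a half-sibling = 1/4 (half-sibs share one parent — one path of length 2: r = (1/2)^2 = 1/4).
Hamilton's rule: n·r·B > C, so the trait is favored while C < n·r·B = 1·0.25·0.359 = 0.08975.

0.08975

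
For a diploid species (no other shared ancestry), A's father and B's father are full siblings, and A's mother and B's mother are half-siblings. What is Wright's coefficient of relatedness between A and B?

Relatedness sums over independent paths through distinct common ancestors.
A and B are related in two ways: first cousins through their fathers (r = 1/8) and half first cousins through their mothers (r = 1/16).
r = 1/8 + 1/16 = 0.1875.

0.1875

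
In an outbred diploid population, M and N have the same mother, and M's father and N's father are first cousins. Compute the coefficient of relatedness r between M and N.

With two independent routes of shared ancestry, r is the sum of the two contributions.
M and N are related in two ways: half-sibs through their shared mother (r = 1/4) and second cousins through their fathers (r = 1/32).
r = 1/4 + 1/32 = 9/32 = 0.28125.

0.28125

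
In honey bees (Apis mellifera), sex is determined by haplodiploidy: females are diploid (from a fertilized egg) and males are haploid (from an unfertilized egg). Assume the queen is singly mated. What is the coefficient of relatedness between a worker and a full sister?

Haplodiploid full sisters inherit their father's entire haploid genome identically (contributing 1/2) and on average half of their mother's contribution (1/2 · 1/2 = 1/4); r = 1/2 + 1/4 = 3/4.

0.75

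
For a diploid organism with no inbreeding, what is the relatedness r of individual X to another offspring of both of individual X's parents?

0.5

Each parent–offspring link contributes a factor of 1/2, and independent paths through distinct common ancestors add.
Full sibs share both parents — two paths of length 2: r = 2·(1/2)^2 = 1/2.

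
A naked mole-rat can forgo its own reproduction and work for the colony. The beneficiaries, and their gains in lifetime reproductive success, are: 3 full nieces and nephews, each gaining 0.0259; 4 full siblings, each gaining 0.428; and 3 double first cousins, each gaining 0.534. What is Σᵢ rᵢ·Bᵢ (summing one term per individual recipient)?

1.275925

r to a full niece or nephew = 0.25 (full aunt/uncle↔niece/nephew: two paths of length 3 through the shared grandparent pair: r = 2·(1/2)^3 = 1/4).
r to a full sibling = 1/2 (full sibs share both parents — two paths of length 2: r = 2·(1/2)^2 = 1/2).
r to a double first cousin = 1/4 (double first cousins share both grandparent pairs — four paths of length 4: r = 4·(1/2)^4 = 1/4).
Summing one r·B term per recipient: 3·0.25·0.0259 + 4·0.5·0.428 + 3·0.25·0.534 = 1.275925.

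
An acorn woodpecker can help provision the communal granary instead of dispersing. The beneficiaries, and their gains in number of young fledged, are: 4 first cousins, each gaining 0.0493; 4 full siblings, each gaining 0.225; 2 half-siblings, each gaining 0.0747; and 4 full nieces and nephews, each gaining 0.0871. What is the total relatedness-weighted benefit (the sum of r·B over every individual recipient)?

0.5991

r to a first cousin = 0.125 (first cousins share one grandparent pair — two paths of length 4: r = 2·(1/2)^4 = 1/8).
r to a full sibling = 1/2 (full sibs share both parents — two paths of length 2: r = 2·(1/2)^2 = 1/2).
r to a half-sibling = 0.25 (half-sibs share one parent — one path of length 2: r = (1/2)^2 = 1/4).
r to a full niece or nephew = 0.25 (full aunt/uncle↔niece/nephew: two paths of length 3 through the shared grandparent pair: r = 2·(1/2)^3 = 1/4).
Summing one r·B term per recipient: 4·0.125·0.0493 + 4·0.5·0.225 + 2·0.25·0.0747 + 4·0.25·0.0871 = 0.5991.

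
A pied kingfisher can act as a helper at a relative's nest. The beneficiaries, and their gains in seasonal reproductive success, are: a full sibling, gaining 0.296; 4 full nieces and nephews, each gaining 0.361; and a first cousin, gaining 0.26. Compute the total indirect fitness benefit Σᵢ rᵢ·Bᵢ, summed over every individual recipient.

r to a full sibling = 1/2 (full sibs share both parents — two paths of length 2: r = 2·(1/2)^2 = 1/2).
r to a full niece or nephew = 1/4 (full aunt/uncle↔niece/nephew: two paths of length 3 through the shared grandparent pair: r = 2·(1/2)^3 = 1/4).
r to a first cousin = 1/8 (first cousins share one grandparent pair — two paths of length 4: r = 2·(1/2)^4 = 1/8).
Summing one r·B term per recipient: 1·0.5·0.296 + 4·0.25·0.361 + 1·0.125·0.26 = 0.5415.

0.5415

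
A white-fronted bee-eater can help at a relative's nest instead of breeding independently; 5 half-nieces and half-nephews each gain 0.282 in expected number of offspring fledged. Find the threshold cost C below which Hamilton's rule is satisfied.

r to a half-niece or half-nephew = 0.125 (half-aunt/uncle↔niece/nephew: one path of length 3: r = (1/2)^3 = 1/8).
Hamilton's rule: n·r·B > C, so the trait is favored while C < n·r·B = 5·0.125·0.282 = 0.17625.

0.17625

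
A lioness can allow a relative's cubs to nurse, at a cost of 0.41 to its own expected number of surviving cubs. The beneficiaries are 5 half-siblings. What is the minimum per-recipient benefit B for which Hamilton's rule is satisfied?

r to a half-sibling = 0.25 (half-sibs share one parent — one path of length 2: r = (1/2)^2 = 1/4).
Hamilton's rule with n recipients of equal r: n·r·B > C, so B > C/(n·r) = 0.41/(5·0.25) = 0.328.

0.328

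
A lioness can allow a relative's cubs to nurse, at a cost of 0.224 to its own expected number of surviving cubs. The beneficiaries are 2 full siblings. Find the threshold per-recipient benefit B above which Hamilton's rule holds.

r to a full sibling = 0.5 (full sibs share both parents — two paths of length 2: r = 2·(1/2)^2 = 1/2).
Hamilton's rule with n recipients of equal r: n·r·B > C, so B > C/(n·r) = 0.224/(2·0.5) = 0.224.

0.224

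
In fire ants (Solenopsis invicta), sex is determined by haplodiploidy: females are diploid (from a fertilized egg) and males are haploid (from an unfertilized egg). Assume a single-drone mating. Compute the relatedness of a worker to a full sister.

0.75

Haplodiploid full sisters inherit their father's entire haploid genome identically (contributing 1/2) and on average half of their mother's contribution (1/2 · 1/2 = 1/4); r = 1/2 + 1/4 = 3/4.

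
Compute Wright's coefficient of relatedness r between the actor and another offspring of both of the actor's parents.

0.5

Each parent–offspring link contributes a factor of 1/2, and independent paths through distinct common ancestors add.
Full sibs share both parents — two paths of length 2: r = 2·(1/2)^2 = 1/2.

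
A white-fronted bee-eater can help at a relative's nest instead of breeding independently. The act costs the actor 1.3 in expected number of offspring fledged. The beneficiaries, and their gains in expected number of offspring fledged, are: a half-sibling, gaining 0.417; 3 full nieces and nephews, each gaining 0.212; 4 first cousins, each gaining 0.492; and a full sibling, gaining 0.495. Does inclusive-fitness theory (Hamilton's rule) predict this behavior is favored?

No

Hamilton's rule: the trait is favored when the sum of r·B over every recipient exceeds the actor's cost C.
r to a half-sibling = 0.25 (half-sibs share one parent — one path of length 2: r = (1/2)^2 = 1/4).
r to a full niece or nephew = 1/4 (full aunt/uncle↔niece/nephew: two paths of length 3 through the shared grandparent pair: r = 2·(1/2)^3 = 1/4).
r to a first cousin = 1/8 (first cousins share one grandparent pair — two paths of length 4: r = 2·(1/2)^4 = 1/8).
r to a full sibling = 0.5 (full sibs share both parents — two paths of length 2: r = 2·(1/2)^2 = 1/2).
Summing one r·B term per recipient: 1·0.25·0.417 + 3·0.25·0.212 + 4·0.125·0.492 + 1·0.5·0.495 = 0.75675.
0.75675 < 1.3: the indirect benefit is less than the cost.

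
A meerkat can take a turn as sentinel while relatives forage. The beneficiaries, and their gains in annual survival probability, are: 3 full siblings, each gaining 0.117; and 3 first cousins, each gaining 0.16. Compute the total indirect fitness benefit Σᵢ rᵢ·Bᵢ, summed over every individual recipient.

r to a full sibling = 0.5 (full sibs share both parents — two paths of length 2: r = 2·(1/2)^2 = 1/2).
r to a first cousin = 1/8 (first cousins share one grandparent pair — two paths of length 4: r = 2·(1/2)^4 = 1/8).
Summing one r·B term per recipient: 3·0.5·0.117 + 3·0.125·0.16 = 0.2355.

0.2355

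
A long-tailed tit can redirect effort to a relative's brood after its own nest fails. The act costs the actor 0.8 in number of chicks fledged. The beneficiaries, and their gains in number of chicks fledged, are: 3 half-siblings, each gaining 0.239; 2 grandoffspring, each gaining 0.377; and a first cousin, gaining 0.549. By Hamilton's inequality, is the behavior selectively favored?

No

Hamilton's rule: the trait is favored when the sum of r·B over every recipient exceeds the actor's cost C.
r to a half-sibling = 0.25 (half-sibs share one parent — one path of length 2: r = (1/2)^2 = 1/4).
r to a grandoffspring = 1/4 (two parent–offspring links: r = (1/2)^2 = 1/4).
r to a first cousin = 0.125 (first cousins share one grandparent pair — two paths of length 4: r = 2·(1/2)^4 = 1/8).
Summing one r·B term per recipient: 3·0.25·0.239 + 2·0.25·0.377 + 1·0.125·0.549 = 0.436375.
0.436375 < 0.8: the indirect benefit is less than the cost.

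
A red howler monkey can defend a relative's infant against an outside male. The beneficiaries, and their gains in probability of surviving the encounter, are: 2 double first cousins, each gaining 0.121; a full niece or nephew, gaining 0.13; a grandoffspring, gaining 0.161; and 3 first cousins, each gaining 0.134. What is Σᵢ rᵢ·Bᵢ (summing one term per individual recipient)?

0.1835

r to a double first cousin = 0.25 (double first cousins share both grandparent pairs — four paths of length 4: r = 4·(1/2)^4 = 1/4).
r to a full niece or nephew = 1/4 (full aunt/uncle↔niece/nephew: two paths of length 3 through the shared grandparent pair: r = 2·(1/2)^3 = 1/4).
r to a grandoffspring = 1/4 (two parent–offspring links: r = (1/2)^2 = 1/4).
r to a first cousin = 0.125 (first cousins share one grandparent pair — two paths of length 4: r = 2·(1/2)^4 = 1/8).
Summing one r·B term per recipient: 2·0.25·0.121 + 1·0.25·0.13 + 1·0.25·0.161 + 3·0.125·0.134 = 0.1835.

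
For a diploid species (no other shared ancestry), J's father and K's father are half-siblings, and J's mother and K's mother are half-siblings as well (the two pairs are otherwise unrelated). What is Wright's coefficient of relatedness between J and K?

0.125

Wright's path rule: contributions from independent ancestry routes add.
J and K are related in two ways: half first cousins through their fathers (r = 1/16) and half first cousins through their mothers (r = 1/16).
r = 1/16 + 1/16 = 1/8 = 0.125.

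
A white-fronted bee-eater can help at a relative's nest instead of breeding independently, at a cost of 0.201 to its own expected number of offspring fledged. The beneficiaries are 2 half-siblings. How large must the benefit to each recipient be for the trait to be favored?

0.402

r to a half-sibling = 1/4 (half-sibs share one parent — one path of length 2: r = (1/2)^2 = 1/4).
Hamilton's rule with n recipients of equal r: n·r·B > C, so B > C/(n·r) = 0.201/(2·0.25) = 0.402.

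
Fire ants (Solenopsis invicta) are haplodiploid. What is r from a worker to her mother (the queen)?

One meiotic link between diploid queen and diploid daughter: r = 1/2.

0.5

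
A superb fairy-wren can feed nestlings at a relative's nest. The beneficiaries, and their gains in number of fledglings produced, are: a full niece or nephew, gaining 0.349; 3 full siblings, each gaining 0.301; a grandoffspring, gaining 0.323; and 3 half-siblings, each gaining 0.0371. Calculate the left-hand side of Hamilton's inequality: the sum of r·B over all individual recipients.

r to a full niece or nephew = 1/4 (full aunt/uncle↔niece/nephew: two paths of length 3 through the shared grandparent pair: r = 2·(1/2)^3 = 1/4).
r to a full sibling = 1/2 (full sibs share both parents — two paths of length 2: r = 2·(1/2)^2 = 1/2).
r to a grandoffspring = 1/4 (two parent–offspring links: r = (1/2)^2 = 1/4).
r to a half-sibling = 0.25 (half-sibs share one parent — one path of length 2: r = (1/2)^2 = 1/4).
Summing one r·B term per recipient: 1·0.25·0.349 + 3·0.5·0.301 + 1·0.25·0.323 + 3·0.25·0.0371 = 0.647325.

0.647325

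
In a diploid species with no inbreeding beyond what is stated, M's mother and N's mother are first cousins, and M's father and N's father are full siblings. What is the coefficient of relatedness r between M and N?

0.15625

Wright's path rule: contributions from independent ancestry routes add.
M and N are related in two ways: second cousins through their mothers (r = 1/32) and first cousins through their fathers (r = 1/8).
r = 1/32 + 1/8 = 5/32 = 0.15625.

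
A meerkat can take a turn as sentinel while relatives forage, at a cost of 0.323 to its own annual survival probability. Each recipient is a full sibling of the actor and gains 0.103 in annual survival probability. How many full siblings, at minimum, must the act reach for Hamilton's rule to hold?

r to a full sibling = 1/2 (full sibs share both parents — two paths of length 2: r = 2·(1/2)^2 = 1/2).
Hamilton's rule: n·r·B > C  ⇒  n > C/(r·B) = 0.323/(0.5·0.103) = 6.272.
The smallest integer exceeding 6.272 is 7.

7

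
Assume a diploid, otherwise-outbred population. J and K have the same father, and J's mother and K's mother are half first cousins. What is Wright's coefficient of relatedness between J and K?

Independent pedigree routes through distinct common ancestors add.
J and K are related in two ways: half-sibs through their shared father (r = 1/4) and half second cousins through their mothers (r = 1/64).
r = 1/4 + 1/64 = 17/64 = 0.265625.

0.265625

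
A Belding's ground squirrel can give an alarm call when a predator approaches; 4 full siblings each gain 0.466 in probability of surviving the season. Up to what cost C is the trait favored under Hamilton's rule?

r to a full sibling = 1/2 (full sibs share both parents — two paths of length 2: r = 2·(1/2)^2 = 1/2).
Hamilton's rule: n·r·B > C, so the trait is favored while C < n·r·B = 4·0.5·0.466 = 0.932.

0.932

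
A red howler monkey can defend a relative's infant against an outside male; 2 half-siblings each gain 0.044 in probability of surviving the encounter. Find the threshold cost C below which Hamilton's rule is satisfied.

r to a half-sibling = 0.25 (half-sibs share one parent — one path of length 2: r = (1/2)^2 = 1/4).
Hamilton's rule: n·r·B > C, so the trait is favored while C < n·r·B = 2·0.25·0.044 = 0.022.

0.022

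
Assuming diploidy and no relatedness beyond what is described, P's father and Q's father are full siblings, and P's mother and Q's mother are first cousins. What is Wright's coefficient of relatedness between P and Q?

Wright's path rule: contributions from independent ancestry routes add.
P and Q are related in two ways: first cousins through their fathers (r = 1/8) and second cousins through their mothers (r = 1/32).
r = 1/8 + 1/32 = 5/32 = 0.15625.

0.15625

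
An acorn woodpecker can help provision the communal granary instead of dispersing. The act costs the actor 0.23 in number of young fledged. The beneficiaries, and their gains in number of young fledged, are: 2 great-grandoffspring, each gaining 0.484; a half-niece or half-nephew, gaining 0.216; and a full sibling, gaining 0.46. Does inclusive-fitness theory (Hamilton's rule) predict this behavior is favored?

Hamilton's rule: the trait is favored when the sum of r·B over every recipient exceeds the actor's cost C.
r to a great-grandoffspring = 1/8 (three parent–offspring links: r = (1/2)^3 = 1/8).
r to a half-niece or half-nephew = 0.125 (half-aunt/uncle↔niece/nephew: one path of length 3: r = (1/2)^3 = 1/8).
r to a full sibling = 1/2 (full sibs share both parents — two paths of length 2: r = 2·(1/2)^2 = 1/2).
Summing one r·B term per recipient: 2·0.125·0.484 + 1·0.125·0.216 + 1·0.5·0.46 = 0.378.
0.378 > 0.23: the indirect benefit exceeds the cost.

Yes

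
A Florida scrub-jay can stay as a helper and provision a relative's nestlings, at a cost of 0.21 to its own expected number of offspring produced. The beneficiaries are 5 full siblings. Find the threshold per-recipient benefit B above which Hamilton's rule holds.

0.084

r to a full sibling = 1/2 (full sibs share both parents — two paths of length 2: r = 2·(1/2)^2 = 1/2).
Hamilton's rule with n recipients of equal r: n·r·B > C, so B > C/(n·r) = 0.21/(5·0.5) = 0.084.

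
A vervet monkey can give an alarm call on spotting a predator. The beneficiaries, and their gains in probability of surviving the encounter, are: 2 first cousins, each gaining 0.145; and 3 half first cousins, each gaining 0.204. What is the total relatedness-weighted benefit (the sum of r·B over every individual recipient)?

0.0745

r to a first cousin = 0.125 (first cousins share one grandparent pair — two paths of length 4: r = 2·(1/2)^4 = 1/8).
r to a half first cousin = 0.0625 (half first cousins share one grandparent — one path of length 4: r = (1/2)^4 = 1/16).
Summing one r·B term per recipient: 2·0.125·0.145 + 3·0.0625·0.204 = 0.0745.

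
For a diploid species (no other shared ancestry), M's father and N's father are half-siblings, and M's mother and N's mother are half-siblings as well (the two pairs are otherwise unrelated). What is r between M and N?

0.125

Relatedness sums over independent paths through distinct common ancestors.
M and N are related in two ways: half first cousins through their fathers (r = 1/16) and half first cousins through their mothers (r = 1/16).
r = 1/16 + 1/16 = 1/8 = 0.125.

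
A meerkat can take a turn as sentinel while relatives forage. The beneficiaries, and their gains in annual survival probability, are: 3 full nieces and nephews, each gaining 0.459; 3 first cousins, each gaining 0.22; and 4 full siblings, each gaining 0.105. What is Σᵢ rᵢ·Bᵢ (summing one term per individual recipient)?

0.63675

r to a full niece or nephew = 0.25 (full aunt/uncle↔niece/nephew: two paths of length 3 through the shared grandparent pair: r = 2·(1/2)^3 = 1/4).
r to a first cousin = 0.125 (first cousins share one grandparent pair — two paths of length 4: r = 2·(1/2)^4 = 1/8).
r to a full sibling = 1/2 (full sibs share both parents — two paths of length 2: r = 2·(1/2)^2 = 1/2).
Summing one r·B term per recipient: 3·0.25·0.459 + 3·0.125·0.22 + 4·0.5·0.105 = 0.63675.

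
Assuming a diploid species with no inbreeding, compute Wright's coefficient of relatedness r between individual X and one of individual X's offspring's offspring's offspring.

Each parent–offspring link contributes a factor of 1/2, and independent paths through distinct common ancestors add.
Three parent–offspring links: r = (1/2)^3 = 1/8.

0.125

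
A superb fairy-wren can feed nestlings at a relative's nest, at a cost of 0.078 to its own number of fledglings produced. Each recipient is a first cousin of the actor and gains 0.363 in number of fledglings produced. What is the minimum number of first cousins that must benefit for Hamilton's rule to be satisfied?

r to a first cousin = 0.125 (first cousins share one grandparent pair — two paths of length 4: r = 2·(1/2)^4 = 1/8).
Hamilton's rule: n·r·B > C  ⇒  n > C/(r·B) = 0.078/(0.125·0.363) = 1.719.
The smallest integer exceeding 1.719 is 2.

2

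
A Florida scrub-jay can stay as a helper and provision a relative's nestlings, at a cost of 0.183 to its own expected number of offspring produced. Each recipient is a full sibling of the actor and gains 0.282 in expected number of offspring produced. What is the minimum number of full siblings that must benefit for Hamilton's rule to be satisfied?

r to a full sibling = 0.5 (full sibs share both parents — two paths of length 2: r = 2·(1/2)^2 = 1/2).
Hamilton's rule: n·r·B > C  ⇒  n > C/(r·B) = 0.183/(0.5·0.282) = 1.298.
The smallest integer exceeding 1.298 is 2.

2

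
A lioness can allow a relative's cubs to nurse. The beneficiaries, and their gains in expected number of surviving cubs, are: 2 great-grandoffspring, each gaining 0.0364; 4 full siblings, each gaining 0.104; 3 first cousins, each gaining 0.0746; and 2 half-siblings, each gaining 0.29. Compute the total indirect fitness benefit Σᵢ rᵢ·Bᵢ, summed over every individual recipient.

r to a great-grandoffspring = 0.125 (three parent–offspring links: r = (1/2)^3 = 1/8).
r to a full sibling = 0.5 (full sibs share both parents — two paths of length 2: r = 2·(1/2)^2 = 1/2).
r to a first cousin = 0.125 (first cousins share one grandparent pair — two paths of length 4: r = 2·(1/2)^4 = 1/8).
r to a half-sibling = 0.25 (half-sibs share one parent — one path of length 2: r = (1/2)^2 = 1/4).
Summing one r·B term per recipient: 2·0.125·0.0364 + 4·0.5·0.104 + 3·0.125·0.0746 + 2·0.25·0.29 = 0.390075.

0.390075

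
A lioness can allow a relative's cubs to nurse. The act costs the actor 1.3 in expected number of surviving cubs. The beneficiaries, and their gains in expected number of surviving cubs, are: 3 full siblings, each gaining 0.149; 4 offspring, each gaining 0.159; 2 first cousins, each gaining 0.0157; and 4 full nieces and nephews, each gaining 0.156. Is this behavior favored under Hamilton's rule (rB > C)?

No

Hamilton's rule: the trait is favored when the sum of r·B over every recipient exceeds the actor's cost C.
r to a full sibling = 1/2 (full sibs share both parents — two paths of length 2: r = 2·(1/2)^2 = 1/2).
r to an offspring = 0.5 (one parent–offspring link: r = (1/2)^1 = 1/2).
r to a first cousin = 1/8 (first cousins share one grandparent pair — two paths of length 4: r = 2·(1/2)^4 = 1/8).
r to a full niece or nephew = 0.25 (full aunt/uncle↔niece/nephew: two paths of length 3 through the shared grandparent pair: r = 2·(1/2)^3 = 1/4).
Summing one r·B term per recipient: 3·0.5·0.149 + 4·0.5·0.159 + 2·0.125·0.0157 + 4·0.25·0.156 = 0.701425.
0.701425 < 1.3: the indirect benefit is less than the cost.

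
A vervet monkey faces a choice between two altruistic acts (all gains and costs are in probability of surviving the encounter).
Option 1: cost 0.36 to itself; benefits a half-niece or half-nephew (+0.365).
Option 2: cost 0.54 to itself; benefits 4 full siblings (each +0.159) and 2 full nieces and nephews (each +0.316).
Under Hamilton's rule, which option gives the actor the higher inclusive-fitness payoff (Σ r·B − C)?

Option 1: r to a half-niece or half-nephew = 0.125.
Option 1: Σ r·B − C = (1·0.125·0.365) − 0.36 = -0.314375.
Option 2: r to a full sibling = 0.5.
Option 2: r to a full niece or nephew = 0.25.
Option 2: Σ r·B − C = (4·0.5·0.159 + 2·0.25·0.316) − 0.54 = -0.064.
Option 2 has the higher net inclusive-fitness payoff.

Option 2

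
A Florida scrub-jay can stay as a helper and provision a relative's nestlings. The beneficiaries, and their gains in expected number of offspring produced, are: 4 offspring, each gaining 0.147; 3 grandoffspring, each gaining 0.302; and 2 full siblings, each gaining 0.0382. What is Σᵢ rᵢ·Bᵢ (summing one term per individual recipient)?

0.5587

r to an offspring = 1/2 (one parent–offspring link: r = (1/2)^1 = 1/2).
r to a grandoffspring = 0.25 (two parent–offspring links: r = (1/2)^2 = 1/4).
r to a full sibling = 1/2 (full sibs share both parents — two paths of length 2: r = 2·(1/2)^2 = 1/2).
Summing one r·B term per recipient: 4·0.5·0.147 + 3·0.25·0.302 + 2·0.5·0.0382 = 0.5587.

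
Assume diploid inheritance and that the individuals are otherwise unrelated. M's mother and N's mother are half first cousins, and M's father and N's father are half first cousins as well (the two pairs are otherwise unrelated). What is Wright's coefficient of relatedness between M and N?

Wright's path rule: contributions from independent ancestry routes add.
M and N are related in two ways: half second cousins through their mothers (r = 1/64) and half second cousins through their fathers (r = 1/64).
r = 1/64 + 1/64 = 0.03125.

0.03125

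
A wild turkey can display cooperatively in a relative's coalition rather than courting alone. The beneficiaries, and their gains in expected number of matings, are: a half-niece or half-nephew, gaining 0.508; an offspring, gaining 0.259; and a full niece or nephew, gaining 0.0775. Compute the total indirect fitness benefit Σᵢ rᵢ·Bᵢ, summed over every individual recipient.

0.212375

r to a half-niece or half-nephew = 0.125 (half-aunt/uncle↔niece/nephew: one path of length 3: r = (1/2)^3 = 1/8).
r to an offspring = 1/2 (one parent–offspring link: r = (1/2)^1 = 1/2).
r to a full niece or nephew = 1/4 (full aunt/uncle↔niece/nephew: two paths of length 3 through the shared grandparent pair: r = 2·(1/2)^3 = 1/4).
Summing one r·B term per recipient: 1·0.125·0.508 + 1·0.5·0.259 + 1·0.25·0.0775 = 0.212375.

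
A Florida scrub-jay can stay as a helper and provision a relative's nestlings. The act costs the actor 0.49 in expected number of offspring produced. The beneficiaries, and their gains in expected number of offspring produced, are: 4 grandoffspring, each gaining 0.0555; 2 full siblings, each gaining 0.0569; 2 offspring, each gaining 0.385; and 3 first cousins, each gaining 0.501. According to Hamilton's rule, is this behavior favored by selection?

Hamilton's rule: the trait is favored when the sum of r·B over every recipient exceeds the actor's cost C.
r to a grandoffspring = 0.25 (two parent–offspring links: r = (1/2)^2 = 1/4).
r to a full sibling = 0.5 (full sibs share both parents — two paths of length 2: r = 2·(1/2)^2 = 1/2).
r to an offspring = 0.5 (one parent–offspring link: r = (1/2)^1 = 1/2).
r to a first cousin = 1/8 (first cousins share one grandparent pair — two paths of length 4: r = 2·(1/2)^4 = 1/8).
Summing one r·B term per recipient: 4·0.25·0.0555 + 2·0.5·0.0569 + 2·0.5·0.385 + 3·0.125·0.501 = 0.685275.
0.685275 > 0.49: the indirect benefit exceeds the cost.

Yes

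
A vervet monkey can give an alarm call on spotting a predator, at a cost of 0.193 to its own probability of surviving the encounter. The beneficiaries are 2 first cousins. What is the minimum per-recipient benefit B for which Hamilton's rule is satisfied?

0.772

r to a first cousin = 0.125 (first cousins share one grandparent pair — two paths of length 4: r = 2·(1/2)^4 = 1/8).
Hamilton's rule with n recipients of equal r: n·r·B > C, so B > C/(n·r) = 0.193/(2·0.125) = 0.772.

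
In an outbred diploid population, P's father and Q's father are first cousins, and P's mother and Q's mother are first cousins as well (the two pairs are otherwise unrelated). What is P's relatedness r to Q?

Relatedness sums over independent paths through distinct common ancestors.
P and Q are related in two ways: second cousins through their fathers (r = 1/32) and second cousins through their mothers (r = 1/32).
r = 1/32 + 1/32 = 0.0625.

0.0625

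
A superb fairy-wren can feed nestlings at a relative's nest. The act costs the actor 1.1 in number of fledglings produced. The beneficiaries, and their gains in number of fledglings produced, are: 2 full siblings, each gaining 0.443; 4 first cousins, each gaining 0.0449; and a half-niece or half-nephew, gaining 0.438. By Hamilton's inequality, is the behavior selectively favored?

No

Hamilton's rule: the trait is favored when the sum of r·B over every recipient exceeds the actor's cost C.
r to a full sibling = 1/2 (full sibs share both parents — two paths of length 2: r = 2·(1/2)^2 = 1/2).
r to a first cousin = 0.125 (first cousins share one grandparent pair — two paths of length 4: r = 2·(1/2)^4 = 1/8).
r to a half-niece or half-nephew = 0.125 (half-aunt/uncle↔niece/nephew: one path of length 3: r = (1/2)^3 = 1/8).
Summing one r·B term per recipient: 2·0.5·0.443 + 4·0.125·0.0449 + 1·0.125·0.438 = 0.5202.
0.5202 < 1.1: the indirect benefit is less than the cost.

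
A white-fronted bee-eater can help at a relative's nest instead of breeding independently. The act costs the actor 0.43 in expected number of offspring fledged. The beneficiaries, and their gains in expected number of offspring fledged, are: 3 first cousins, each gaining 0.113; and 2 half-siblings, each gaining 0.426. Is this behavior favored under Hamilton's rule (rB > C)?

No

Hamilton's rule: the trait is favored when the sum of r·B over every recipient exceeds the actor's cost C.
r to a first cousin = 1/8 (first cousins share one grandparent pair — two paths of length 4: r = 2·(1/2)^4 = 1/8).
r to a half-sibling = 0.25 (half-sibs share one parent — one path of length 2: r = (1/2)^2 = 1/4).
Summing one r·B term per recipient: 3·0.125·0.113 + 2·0.25·0.426 = 0.255375.
0.255375 < 0.43: the indirect benefit is less than the cost.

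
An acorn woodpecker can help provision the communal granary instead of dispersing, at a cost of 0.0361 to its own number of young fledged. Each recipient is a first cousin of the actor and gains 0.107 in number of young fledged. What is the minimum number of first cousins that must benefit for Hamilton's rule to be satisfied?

r to a first cousin = 1/8 (first cousins share one grandparent pair — two paths of length 4: r = 2·(1/2)^4 = 1/8).
Hamilton's rule: n·r·B > C  ⇒  n > C/(r·B) = 0.0361/(0.125·0.107) = 2.699.
The smallest integer exceeding 2.699 is 3.

3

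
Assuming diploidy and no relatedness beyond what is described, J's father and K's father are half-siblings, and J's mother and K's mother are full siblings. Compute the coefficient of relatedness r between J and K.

With two independent routes of shared ancestry, r is the sum of the two contributions.
J and K are related in two ways: half first cousins through their fathers (r = 1/16) and first cousins through their mothers (r = 1/8).
r = 1/16 + 1/8 = 3/16 = 0.1875.

0.1875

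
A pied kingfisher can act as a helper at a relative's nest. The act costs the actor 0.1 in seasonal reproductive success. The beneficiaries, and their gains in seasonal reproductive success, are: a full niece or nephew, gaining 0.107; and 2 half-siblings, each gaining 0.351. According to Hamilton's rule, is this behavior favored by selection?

Yes

Hamilton's rule: the trait is favored when the sum of r·B over every recipient exceeds the actor's cost C.
r to a full niece or nephew = 1/4 (full aunt/uncle↔niece/nephew: two paths of length 3 through the shared grandparent pair: r = 2·(1/2)^3 = 1/4).
r to a half-sibling = 0.25 (half-sibs share one parent — one path of length 2: r = (1/2)^2 = 1/4).
Summing one r·B term per recipient: 1·0.25·0.107 + 2·0.25·0.351 = 0.20225.
0.20225 > 0.1: the indirect benefit exceeds the cost.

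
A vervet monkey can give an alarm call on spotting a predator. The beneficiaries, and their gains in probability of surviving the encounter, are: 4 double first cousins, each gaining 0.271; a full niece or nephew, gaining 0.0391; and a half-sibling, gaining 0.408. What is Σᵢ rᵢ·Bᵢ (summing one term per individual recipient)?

0.382775

r to a double first cousin = 1/4 (double first cousins share both grandparent pairs — four paths of length 4: r = 4·(1/2)^4 = 1/4).
r to a full niece or nephew = 0.25 (full aunt/uncle↔niece/nephew: two paths of length 3 through the shared grandparent pair: r = 2·(1/2)^3 = 1/4).
r to a half-sibling = 0.25 (half-sibs share one parent — one path of length 2: r = (1/2)^2 = 1/4).
Summing one r·B term per recipient: 4·0.25·0.271 + 1·0.25·0.0391 + 1·0.25·0.408 = 0.382775.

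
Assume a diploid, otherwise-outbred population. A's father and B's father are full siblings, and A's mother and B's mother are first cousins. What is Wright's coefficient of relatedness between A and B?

Wright's path rule: contributions from independent ancestry routes add.
A and B are related in two ways: first cousins through their fathers (r = 1/8) and second cousins through their mothers (r = 1/32).
r = 1/8 + 1/32 = 0.15625.

0.15625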